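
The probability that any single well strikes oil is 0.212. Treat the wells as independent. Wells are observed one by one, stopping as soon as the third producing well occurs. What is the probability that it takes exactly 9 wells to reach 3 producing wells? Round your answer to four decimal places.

Y = trial on which the third success occurs; negative binomial, r=3, p=0.212.
P(Y=9) = C(8,2) · p^3 · (1−p)^6
= 28 · 0.0095281 · 0.23942 = 0.063874

0.0639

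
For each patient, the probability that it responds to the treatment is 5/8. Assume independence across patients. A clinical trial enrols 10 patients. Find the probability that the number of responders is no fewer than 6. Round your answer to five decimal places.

0.69427

X ~ Binomial(10, 0.625); P(X ≥ 6) = Σ C(10,k) p^k (1−p)^(10−k) over k:
  k=6: C(10,6)·0.625^6·0.375^4 = 0.2475281
  k=7: C(10,7)·0.625^7·0.375^3 = 0.2357410
  k=8: C(10,8)·0.625^8·0.375^2 = 0.1473381
  k=9: C(10,9)·0.625^9·0.375^1 = 0.0545697
  k=10: C(10,10)·0.625^10·0.375^0 = 0.0090949
Total = 0.6942719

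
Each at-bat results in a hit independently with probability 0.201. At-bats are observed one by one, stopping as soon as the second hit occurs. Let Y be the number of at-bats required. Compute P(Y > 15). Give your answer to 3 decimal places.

0.165

Needing more than 15 at-bats ⇔ fewer than 2 successes in the first 15. With X ~ Binomial(15, 0.201), P(Y > 15) = P(X ≤ 1).
  k=0: C(15,0)·0.201^0·0.799^15 = 0.03453
  k=1: C(15,1)·0.201^1·0.799^14 = 0.13030
P(X ≤ 1) = 0.16483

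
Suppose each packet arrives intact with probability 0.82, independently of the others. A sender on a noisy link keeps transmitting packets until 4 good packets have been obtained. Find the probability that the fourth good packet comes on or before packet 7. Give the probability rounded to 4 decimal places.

Finishing within 7 packets ⇔ at least 4 successes in the first 7. With X ~ Binomial(7, 0.82), P(Y ≤ 7) = 1 − P(X ≤ 3).
  k=0: C(7,0)·0.82^0·0.18^7 = 0.000006
  k=1: C(7,1)·0.82^1·0.18^6 = 0.000195
  k=2: C(7,2)·0.82^2·0.18^5 = 0.002668
  k=3: C(7,3)·0.82^3·0.18^4 = 0.020258
1 − 0.023128 = 0.976872

0.9769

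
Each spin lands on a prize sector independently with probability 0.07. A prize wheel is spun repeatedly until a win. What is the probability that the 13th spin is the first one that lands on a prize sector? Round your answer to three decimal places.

0.029

Geometric (trials to first success), p = 0.07.
P(Y = 13) = (1−p)^12 · p = 0.4186 · 0.07 = 0.02930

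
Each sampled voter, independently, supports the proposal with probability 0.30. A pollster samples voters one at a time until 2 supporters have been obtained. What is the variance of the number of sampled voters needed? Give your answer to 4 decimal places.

15.5556

Y = total sampled voters until the second success; negative binomial with r=2, p=0.30.
Var(Y) = r(1−p)/p² = 2·0.70 / 0.30² = 15.555556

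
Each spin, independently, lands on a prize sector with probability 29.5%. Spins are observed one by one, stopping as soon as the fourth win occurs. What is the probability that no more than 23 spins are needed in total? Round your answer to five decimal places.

0.94047

Finishing within 23 spins ⇔ at least 4 successes in the first 23. With X ~ Binomial(23, 0.295), P(Y ≤ 23) = 1 − P(X ≤ 3).
  k=0: C(23,0)·0.295^0·0.705^23 = 0.0003224
  k=1: C(23,1)·0.295^1·0.705^22 = 0.0031025
  k=2: C(23,2)·0.295^2·0.705^21 = 0.0142803
  k=3: C(23,3)·0.295^3·0.705^20 = 0.0418280
1 − 0.0595331 = 0.9404669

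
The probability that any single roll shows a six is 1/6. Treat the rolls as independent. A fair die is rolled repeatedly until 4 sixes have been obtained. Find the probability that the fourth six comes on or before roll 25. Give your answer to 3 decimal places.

0.618

Finishing within 25 rolls ⇔ at least 4 successes in the first 25. With X ~ Binomial(25, 0.166667), P(Y ≤ 25) = 1 − P(X ≤ 3).
  k=0: C(25,0)·0.166667^0·0.833333^25 = 0.01048
  k=1: C(25,1)·0.166667^1·0.833333^24 = 0.05241
  k=2: C(25,2)·0.166667^2·0.833333^23 = 0.12579
  k=3: C(25,3)·0.166667^3·0.833333^22 = 0.19288
1 − 0.38157 = 0.61843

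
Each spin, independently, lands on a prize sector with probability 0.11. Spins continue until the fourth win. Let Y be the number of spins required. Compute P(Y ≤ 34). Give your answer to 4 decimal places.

0.5231

Finishing within 34 spins ⇔ at least 4 successes in the first 34. With X ~ Binomial(34, 0.11), P(Y ≤ 34) = 1 − P(X ≤ 3).
  k=0: C(34,0)·0.11^0·0.89^34 = 0.019022
  k=1: C(34,1)·0.11^1·0.89^33 = 0.079936
  k=2: C(34,2)·0.11^2·0.89^32 = 0.163015
  k=3: C(34,3)·0.11^3·0.89^31 = 0.214912
1 − 0.476885 = 0.523115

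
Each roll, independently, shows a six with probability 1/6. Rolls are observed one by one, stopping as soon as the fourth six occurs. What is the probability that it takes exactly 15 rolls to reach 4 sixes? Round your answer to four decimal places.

Y = trial on which the fourth success occurs; negative binomial, r=4, p=0.166667.
P(Y=15) = C(14,3) · p^4 · (1−p)^11
= 364 · 0.0007716 · 0.13459 = 0.037801

0.0378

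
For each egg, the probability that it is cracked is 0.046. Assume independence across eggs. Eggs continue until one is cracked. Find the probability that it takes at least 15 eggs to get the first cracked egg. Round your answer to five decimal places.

Y = number of eggs to the first success; geometric, p = 0.046.
P(Y > 14) = P(first 14 all fail) = (1−p)^14 = 0.5172223

0.51722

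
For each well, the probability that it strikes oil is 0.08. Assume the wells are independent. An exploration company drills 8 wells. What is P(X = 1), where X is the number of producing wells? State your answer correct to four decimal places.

X ~ Binomial(n=8, p=0.08).
P(X=1) = C(8,1) · p^1 · (1−p)^7
= 8 · 0.08 · 0.55785 = 0.357022

0.3570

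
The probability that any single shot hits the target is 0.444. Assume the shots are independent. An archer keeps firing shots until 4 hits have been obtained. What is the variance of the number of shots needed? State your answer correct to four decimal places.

11.2816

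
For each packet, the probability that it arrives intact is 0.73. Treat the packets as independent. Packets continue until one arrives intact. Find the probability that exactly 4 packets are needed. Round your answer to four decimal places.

Geometric (trials to first success), p = 0.73.
P(Y = 4) = (1−p)^3 · p = 0.019683 · 0.73 = 0.014369

0.0144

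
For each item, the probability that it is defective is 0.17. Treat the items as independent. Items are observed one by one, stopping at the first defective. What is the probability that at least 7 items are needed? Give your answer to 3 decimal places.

Y = number of items to the first success; geometric, p = 0.17.
P(Y > 6) = P(first 6 all fail) = (1−p)^6 = 0.32694

0.327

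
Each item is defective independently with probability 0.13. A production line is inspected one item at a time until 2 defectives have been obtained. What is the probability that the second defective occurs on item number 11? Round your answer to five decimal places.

0.04826

Y = trial on which the second success occurs; negative binomial, r=2, p=0.13.
P(Y=11) = C(10,1) · p^2 · (1−p)^9
= 10 · 0.0169 · 0.28554 = 0.0482570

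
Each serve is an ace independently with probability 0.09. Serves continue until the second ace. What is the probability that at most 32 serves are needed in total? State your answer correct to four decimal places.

Finishing within 32 serves ⇔ at least 2 successes in the first 32. With X ~ Binomial(32, 0.09), P(Y ≤ 32) = 1 − P(X ≤ 1).
  k=0: C(32,0)·0.09^0·0.91^32 = 0.048902
  k=1: C(32,1)·0.09^1·0.91^31 = 0.154766
1 − 0.203668 = 0.796332

0.7963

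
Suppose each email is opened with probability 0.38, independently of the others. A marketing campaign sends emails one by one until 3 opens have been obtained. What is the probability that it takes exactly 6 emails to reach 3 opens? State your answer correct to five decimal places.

0.13078

Y = trial on which the third success occurs; negative binomial, r=3, p=0.38.
P(Y=6) = C(5,2) · p^3 · (1−p)^3
= 10 · 0.054872 · 0.23833 = 0.1307753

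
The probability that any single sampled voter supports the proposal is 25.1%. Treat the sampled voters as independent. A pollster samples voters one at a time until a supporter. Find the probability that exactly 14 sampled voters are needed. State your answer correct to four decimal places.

Geometric (trials to first success), p = 0.251.
P(Y = 14) = (1−p)^13 · p = 0.023349 · 0.251 = 0.005861

0.0059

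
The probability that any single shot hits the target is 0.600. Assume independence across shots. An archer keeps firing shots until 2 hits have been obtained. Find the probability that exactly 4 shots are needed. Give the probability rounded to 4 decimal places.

Y = trial on which the second success occurs; negative binomial, r=2, p=0.60.
P(Y=4) = C(3,1) · p^2 · (1−p)^2
= 3 · 0.36 · 0.16 = 0.172800

0.1728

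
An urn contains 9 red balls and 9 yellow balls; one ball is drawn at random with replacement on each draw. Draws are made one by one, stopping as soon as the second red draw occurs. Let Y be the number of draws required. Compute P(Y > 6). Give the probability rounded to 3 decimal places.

0.109

Needing more than 6 draws ⇔ fewer than 2 successes in the first 6. With X ~ Binomial(6, 0.50), P(Y > 6) = P(X ≤ 1).
  k=0: C(6,0)·0.50^0·0.50^6 = 0.01562
  k=1: C(6,1)·0.50^1·0.50^5 = 0.09375
P(X ≤ 1) = 0.10938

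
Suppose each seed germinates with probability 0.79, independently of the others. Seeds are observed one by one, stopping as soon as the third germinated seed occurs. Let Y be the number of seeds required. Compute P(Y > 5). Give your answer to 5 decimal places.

0.06589

Needing more than 5 seeds ⇔ fewer than 3 successes in the first 5. With X ~ Binomial(5, 0.79), P(Y > 5) = P(X ≤ 2).
  k=0: C(5,0)·0.79^0·0.21^5 = 0.0004084
  k=1: C(5,1)·0.79^1·0.21^4 = 0.0076820
  k=2: C(5,2)·0.79^2·0.21^3 = 0.0577979
P(X ≤ 2) = 0.0658883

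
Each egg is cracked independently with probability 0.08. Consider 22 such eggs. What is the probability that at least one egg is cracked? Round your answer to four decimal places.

P(at least one) = 1 − P(none) = 1 − (1 − 0.08)^22
= 1 − 0.159710 = 0.840290

0.8403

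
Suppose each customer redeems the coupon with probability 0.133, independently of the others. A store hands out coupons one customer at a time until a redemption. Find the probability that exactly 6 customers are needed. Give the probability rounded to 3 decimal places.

0.065

Geometric (trials to first success), p = 0.133.
P(Y = 6) = (1−p)^5 · p = 0.48989 · 0.133 = 0.06515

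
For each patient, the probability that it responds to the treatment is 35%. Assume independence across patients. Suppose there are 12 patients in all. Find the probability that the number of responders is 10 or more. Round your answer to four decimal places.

X ~ Binomial(12, 0.35); P(X ≥ 10) = Σ C(12,k) p^k (1−p)^(12−k) over k:
  k=10: C(12,10)·0.35^10·0.65^2 = 0.000769
  k=11: C(12,11)·0.35^11·0.65^1 = 0.000075
  k=12: C(12,12)·0.35^12·0.65^0 = 0.000003
Total = 0.000848

0.0008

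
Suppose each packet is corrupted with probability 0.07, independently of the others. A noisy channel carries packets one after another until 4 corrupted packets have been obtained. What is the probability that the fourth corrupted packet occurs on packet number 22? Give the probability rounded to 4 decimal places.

0.0086

Y = trial on which the fourth success occurs; negative binomial, r=4, p=0.07.
P(Y=22) = C(21,3) · p^4 · (1−p)^18
= 1330 · 2.401e-05 · 0.27083 = 0.008648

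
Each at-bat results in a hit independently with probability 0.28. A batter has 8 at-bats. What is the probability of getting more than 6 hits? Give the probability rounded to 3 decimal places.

X ~ Binomial(8, 0.28); P(X ≥ 7) = Σ C(8,k) p^k (1−p)^(8−k) over k:
  k=7: C(8,7)·0.28^7·0.72^1 = 0.00078
  k=8: C(8,8)·0.28^8·0.72^0 = 0.00004
Total = 0.00081

0.001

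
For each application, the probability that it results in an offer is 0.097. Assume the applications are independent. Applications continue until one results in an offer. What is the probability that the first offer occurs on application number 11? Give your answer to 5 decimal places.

0.03497

Geometric (trials to first success), p = 0.097.
P(Y = 11) = (1−p)^10 · p = 0.36048 · 0.097 = 0.0349663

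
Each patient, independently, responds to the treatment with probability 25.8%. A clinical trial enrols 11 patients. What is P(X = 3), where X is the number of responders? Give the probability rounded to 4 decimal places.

0.2604

X ~ Binomial(n=11, p=0.258).
P(X=3) = C(11,3) · p^3 · (1−p)^8
= 165 · 0.017174 · 0.091882 = 0.260360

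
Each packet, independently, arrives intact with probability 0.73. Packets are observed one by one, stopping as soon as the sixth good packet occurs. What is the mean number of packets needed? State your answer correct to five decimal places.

8.21918

Y = total packets until the sixth success; negative binomial with r=6, p=0.73.
E[Y] = r / p = 6 / 0.73 = 8.2191781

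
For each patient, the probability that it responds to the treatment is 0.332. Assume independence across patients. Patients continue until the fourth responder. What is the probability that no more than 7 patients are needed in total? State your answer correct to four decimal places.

Finishing within 7 patients ⇔ at least 4 successes in the first 7. With X ~ Binomial(7, 0.332), P(Y ≤ 7) = 1 − P(X ≤ 3).
  k=0: C(7,0)·0.332^0·0.668^7 = 0.059352
  k=1: C(7,1)·0.332^1·0.668^6 = 0.206488
  k=2: C(7,2)·0.332^2·0.668^5 = 0.307877
  k=3: C(7,3)·0.332^3·0.668^4 = 0.255028
1 − 0.828746 = 0.171254

0.1713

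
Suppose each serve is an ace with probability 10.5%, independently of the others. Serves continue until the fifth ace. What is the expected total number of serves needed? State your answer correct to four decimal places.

47.6190

Y = total serves until the fifth success; negative binomial with r=5, p=0.105.
E[Y] = r / p = 5 / 0.105 = 47.619048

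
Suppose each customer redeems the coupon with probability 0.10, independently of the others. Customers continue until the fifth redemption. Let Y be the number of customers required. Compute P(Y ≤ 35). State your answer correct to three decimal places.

Finishing within 35 customers ⇔ at least 5 successes in the first 35. With X ~ Binomial(35, 0.10), P(Y ≤ 35) = 1 − P(X ≤ 4).
  k=0: C(35,0)·0.10^0·0.90^35 = 0.02503
  k=1: C(35,1)·0.10^1·0.90^34 = 0.09734
  k=2: C(35,2)·0.10^2·0.90^33 = 0.18387
  k=3: C(35,3)·0.10^3·0.90^32 = 0.22473
  k=4: C(35,4)·0.10^4·0.90^31 = 0.19976
1 − 0.73075 = 0.26925

0.269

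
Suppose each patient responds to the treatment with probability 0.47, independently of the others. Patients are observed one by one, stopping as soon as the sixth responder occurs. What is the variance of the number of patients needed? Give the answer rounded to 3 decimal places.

Y = total patients until the sixth success; negative binomial with r=6, p=0.47.
Var(Y) = r(1−p)/p² = 6·0.53 / 0.47² = 14.39565

14.396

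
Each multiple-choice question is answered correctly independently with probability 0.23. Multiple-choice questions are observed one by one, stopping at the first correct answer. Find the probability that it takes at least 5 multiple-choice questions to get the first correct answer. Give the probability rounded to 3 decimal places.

Y = number of multiple-choice questions to the first success; geometric, p = 0.23.
P(Y > 4) = P(first 4 all fail) = (1−p)^4 = 0.35153

0.352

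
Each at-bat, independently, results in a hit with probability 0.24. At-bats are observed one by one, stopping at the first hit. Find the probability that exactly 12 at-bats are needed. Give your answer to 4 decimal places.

Geometric (trials to first success), p = 0.24.
P(Y = 12) = (1−p)^11 · p = 0.04886 · 0.24 = 0.011726

0.0117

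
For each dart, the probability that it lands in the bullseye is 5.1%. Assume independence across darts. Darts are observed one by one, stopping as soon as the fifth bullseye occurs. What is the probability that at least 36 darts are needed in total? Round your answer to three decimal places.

Needing more than 35 darts ⇔ fewer than 5 successes in the first 35. With X ~ Binomial(35, 0.051), P(Y > 35) = P(X ≤ 4).
  k=0: C(35,0)·0.051^0·0.949^35 = 0.16007
  k=1: C(35,1)·0.051^1·0.949^34 = 0.30109
  k=2: C(35,2)·0.051^2·0.949^33 = 0.27507
  k=3: C(35,3)·0.051^3·0.949^32 = 0.16261
  k=4: C(35,4)·0.051^4·0.949^31 = 0.06991
P(X ≤ 4) = 0.96874

0.969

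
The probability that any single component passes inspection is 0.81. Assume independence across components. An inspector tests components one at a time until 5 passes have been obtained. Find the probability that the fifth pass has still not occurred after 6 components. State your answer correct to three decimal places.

Needing more than 6 components ⇔ fewer than 5 successes in the first 6. With X ~ Binomial(6, 0.81), P(Y > 6) = P(X ≤ 4).
  k=0: C(6,0)·0.81^0·0.19^6 = 0.00005
  k=1: C(6,1)·0.81^1·0.19^5 = 0.00120
  k=2: C(6,2)·0.81^2·0.19^4 = 0.01283
  k=3: C(6,3)·0.81^3·0.19^3 = 0.07290
  k=4: C(6,4)·0.81^4·0.19^2 = 0.23310
P(X ≤ 4) = 0.32008

0.320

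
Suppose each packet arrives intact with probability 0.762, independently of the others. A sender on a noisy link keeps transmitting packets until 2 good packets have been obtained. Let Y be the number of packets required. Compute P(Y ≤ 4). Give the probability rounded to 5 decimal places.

0.95570

Finishing within 4 packets ⇔ at least 2 successes in the first 4. With X ~ Binomial(4, 0.762), P(Y ≤ 4) = 1 − P(X ≤ 1).
  k=0: C(4,0)·0.762^0·0.238^4 = 0.0032085
  k=1: C(4,1)·0.762^1·0.238^3 = 0.0410909
1 − 0.0442995 = 0.9557005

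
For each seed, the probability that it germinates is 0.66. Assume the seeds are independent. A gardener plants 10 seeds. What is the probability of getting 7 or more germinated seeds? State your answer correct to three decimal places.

0.541

X ~ Binomial(10, 0.66); P(X ≥ 7) = Σ C(10,k) p^k (1−p)^(10−k) over k:
  k=7: C(10,7)·0.66^7·0.34^3 = 0.25729
  k=8: C(10,8)·0.66^8·0.34^2 = 0.18729
  k=9: C(10,9)·0.66^9·0.34^1 = 0.08079
  k=10: C(10,10)·0.66^10·0.34^0 = 0.01568
Total = 0.54106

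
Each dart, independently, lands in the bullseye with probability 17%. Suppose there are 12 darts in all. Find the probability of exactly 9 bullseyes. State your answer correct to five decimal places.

0.00001

X ~ Binomial(n=12, p=0.17).
P(X=9) = C(12,9) · p^9 · (1−p)^3
= 220 · 1.1859e-07 · 0.57179 = 0.0000149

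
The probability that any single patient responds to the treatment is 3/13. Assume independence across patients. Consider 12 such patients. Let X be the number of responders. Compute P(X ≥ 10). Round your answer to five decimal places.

X ~ Binomial(12, 0.230769); P(X ≥ 10) = Σ C(12,k) p^k (1−p)^(12−k) over k:
  k=10: C(12,10)·0.230769^10·0.769231^2 = 0.0000167
  k=11: C(12,11)·0.230769^11·0.769231^1 = 0.0000009
  k=12: C(12,12)·0.230769^12·0.769231^0 = 0.0000000
Total = 0.0000177

0.00002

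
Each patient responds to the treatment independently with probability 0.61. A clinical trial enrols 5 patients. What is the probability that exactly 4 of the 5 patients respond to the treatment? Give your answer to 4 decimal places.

X ~ Binomial(n=5, p=0.61).
P(X=4) = C(5,4) · p^4 · (1−p)^1
= 5 · 0.13846 · 0.39 = 0.269994

0.2700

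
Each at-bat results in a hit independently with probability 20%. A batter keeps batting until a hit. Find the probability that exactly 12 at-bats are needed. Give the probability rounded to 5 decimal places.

0.01718

Geometric (trials to first success), p = 0.20.
P(Y = 12) = (1−p)^11 · p = 0.085899 · 0.20 = 0.0171799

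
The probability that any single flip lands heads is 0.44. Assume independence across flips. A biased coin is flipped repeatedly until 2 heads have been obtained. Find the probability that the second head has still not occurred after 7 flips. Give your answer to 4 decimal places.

0.1123

Needing more than 7 flips ⇔ fewer than 2 successes in the first 7. With X ~ Binomial(7, 0.44), P(Y > 7) = P(X ≤ 1).
  k=0: C(7,0)·0.44^0·0.56^7 = 0.017271
  k=1: C(7,1)·0.44^1·0.56^6 = 0.094990
P(X ≤ 1) = 0.112261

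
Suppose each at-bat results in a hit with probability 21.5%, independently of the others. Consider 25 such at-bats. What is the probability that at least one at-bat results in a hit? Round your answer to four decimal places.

0.9976

P(at least one) = 1 − P(none) = 1 − (1 − 0.215)^25
= 1 − 0.002354 = 0.997646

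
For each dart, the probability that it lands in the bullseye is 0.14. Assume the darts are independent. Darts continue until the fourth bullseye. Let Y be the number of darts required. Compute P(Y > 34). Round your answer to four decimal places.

0.2799

Needing more than 34 darts ⇔ fewer than 4 successes in the first 34. With X ~ Binomial(34, 0.14), P(Y > 34) = P(X ≤ 3).
  k=0: C(34,0)·0.14^0·0.86^34 = 0.005929
  k=1: C(34,1)·0.14^1·0.86^33 = 0.032814
  k=2: C(34,2)·0.14^2·0.86^32 = 0.088139
  k=3: C(34,3)·0.14^3·0.86^31 = 0.153048
P(X ≤ 3) = 0.279930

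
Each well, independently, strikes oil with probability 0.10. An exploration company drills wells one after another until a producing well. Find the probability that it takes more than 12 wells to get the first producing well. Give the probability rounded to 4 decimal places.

Y = number of wells to the first success; geometric, p = 0.10.
P(Y > 12) = P(first 12 all fail) = (1−p)^12 = 0.282430

0.2824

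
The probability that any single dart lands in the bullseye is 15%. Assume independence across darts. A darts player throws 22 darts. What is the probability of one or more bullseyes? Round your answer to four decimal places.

0.9720

P(at least one) = 1 − P(none) = 1 − (1 − 0.15)^22
= 1 − 0.028004 = 0.971996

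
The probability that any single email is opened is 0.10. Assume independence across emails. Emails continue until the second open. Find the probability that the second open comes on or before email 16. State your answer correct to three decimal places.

Finishing within 16 emails ⇔ at least 2 successes in the first 16. With X ~ Binomial(16, 0.10), P(Y ≤ 16) = 1 − P(X ≤ 1).
  k=0: C(16,0)·0.10^0·0.90^16 = 0.18530
  k=1: C(16,1)·0.10^1·0.90^15 = 0.32943
1 − 0.51473 = 0.48527

0.485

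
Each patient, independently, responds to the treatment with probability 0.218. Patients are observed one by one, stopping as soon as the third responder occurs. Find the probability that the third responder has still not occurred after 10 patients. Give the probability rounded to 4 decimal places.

0.6230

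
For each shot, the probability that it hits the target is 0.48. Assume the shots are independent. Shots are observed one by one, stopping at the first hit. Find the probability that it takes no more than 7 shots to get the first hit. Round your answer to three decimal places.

0.990

Y = number of shots to the first success; geometric, p = 0.48.
P(Y ≤ 7) = 1 − (1−p)^7 = 1 − 0.01028 = 0.98972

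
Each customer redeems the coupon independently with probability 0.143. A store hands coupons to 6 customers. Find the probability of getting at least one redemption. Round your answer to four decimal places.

P(at least one) = 1 − P(none) = 1 − (1 − 0.143)^6
= 1 − 0.396173 = 0.603827

0.6038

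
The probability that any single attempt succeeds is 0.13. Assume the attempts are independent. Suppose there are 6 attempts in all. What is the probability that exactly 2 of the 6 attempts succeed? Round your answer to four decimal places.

0.1452

X ~ Binomial(n=6, p=0.13).
P(X=2) = C(6,2) · p^2 · (1−p)^4
= 15 · 0.0169 · 0.5729 = 0.145230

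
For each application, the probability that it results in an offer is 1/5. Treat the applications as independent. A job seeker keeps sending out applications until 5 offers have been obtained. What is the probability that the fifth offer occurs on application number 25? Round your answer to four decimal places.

0.0392

Y = trial on which the fifth success occurs; negative binomial, r=5, p=0.20.
P(Y=25) = C(24,4) · p^5 · (1−p)^20
= 10626 · 0.00032 · 0.011529 = 0.039203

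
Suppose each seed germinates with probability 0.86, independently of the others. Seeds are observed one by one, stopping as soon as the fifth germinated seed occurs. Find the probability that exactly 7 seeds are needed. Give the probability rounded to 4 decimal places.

Y = trial on which the fifth success occurs; negative binomial, r=5, p=0.86.
P(Y=7) = C(6,4) · p^5 · (1−p)^2
= 15 · 0.47043 · 0.0196 = 0.138306

0.1383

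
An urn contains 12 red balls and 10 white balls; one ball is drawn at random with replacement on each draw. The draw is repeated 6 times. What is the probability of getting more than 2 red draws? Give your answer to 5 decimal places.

0.73717

X ~ Binomial(6, 0.545455); P(X ≥ 3) = Σ C(6,k) p^k (1−p)^(6−k) over k:
  k=3: C(6,3)·0.545455^3·0.454545^3 = 0.3048159
  k=4: C(6,4)·0.545455^4·0.454545^2 = 0.2743343
  k=5: C(6,5)·0.545455^5·0.454545^1 = 0.1316805
  k=6: C(6,6)·0.545455^6·0.454545^0 = 0.0263361
Total = 0.7371668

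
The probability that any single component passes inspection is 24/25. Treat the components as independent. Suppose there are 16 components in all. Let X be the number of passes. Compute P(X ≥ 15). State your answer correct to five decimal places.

0.86734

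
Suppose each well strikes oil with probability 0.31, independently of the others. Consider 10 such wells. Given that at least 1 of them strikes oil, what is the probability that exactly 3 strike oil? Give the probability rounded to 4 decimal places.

0.2729

X ~ Binomial(10, 0.31). Want P(X=3 | X≥1) = P(X=3) / P(X≥1).
P(X=3) = C(10,3)·0.31^3·0.69^7 = 0.266201
P(X≥1) = 1 − 0.024462 = 0.975538
Ratio = 0.266201 / 0.975538 = 0.272876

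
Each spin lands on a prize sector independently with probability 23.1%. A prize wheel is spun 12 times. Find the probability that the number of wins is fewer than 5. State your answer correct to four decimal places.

0.8790

X ~ Binomial(12, 0.231); P(X ≤ 4) = Σ C(12,k) p^k (1−p)^(12−k) over k:
  k=0: C(12,0)·0.231^0·0.769^12 = 0.042768
  k=1: C(12,1)·0.231^1·0.769^11 = 0.154164
  k=2: C(12,2)·0.231^2·0.769^10 = 0.254701
  k=3: C(12,3)·0.231^3·0.769^9 = 0.255033
  k=4: C(12,4)·0.231^4·0.769^8 = 0.172371
Total = 0.879037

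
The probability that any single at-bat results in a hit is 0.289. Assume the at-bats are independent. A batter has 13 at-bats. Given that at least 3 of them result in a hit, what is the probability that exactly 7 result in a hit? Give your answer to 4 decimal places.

0.0483

X ~ Binomial(13, 0.289). Want P(X=7 | X≥3) = P(X=7) / P(X≥3).
P(X=7) = C(13,7)·0.289^7·0.711^6 = 0.037327
P(X≥3) = 1 − 0.011866 − 0.062701 − 0.152917 = 0.772516
Ratio = 0.037327 / 0.772516 = 0.048318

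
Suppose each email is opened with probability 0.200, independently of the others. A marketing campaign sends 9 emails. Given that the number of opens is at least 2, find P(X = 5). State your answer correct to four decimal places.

0.0293

X ~ Binomial(9, 0.20). Want P(X=5 | X≥2) = P(X=5) / P(X≥2).
P(X=5) = C(9,5)·0.20^5·0.80^4 = 0.016515
P(X≥2) = 1 − 0.134218 − 0.301990 = 0.563792
Ratio = 0.016515 / 0.563792 = 0.029293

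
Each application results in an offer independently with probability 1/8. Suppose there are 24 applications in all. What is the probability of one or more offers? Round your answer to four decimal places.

P(at least one) = 1 − P(none) = 1 − (1 − 0.125)^24
= 1 − 0.040569 = 0.959431

0.9594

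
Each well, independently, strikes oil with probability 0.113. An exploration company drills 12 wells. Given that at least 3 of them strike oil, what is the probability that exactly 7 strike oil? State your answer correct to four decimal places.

0.0007

X ~ Binomial(12, 0.113). Want P(X=7 | X≥3) = P(X=7) / P(X≥3).
P(X=7) = C(12,7)·0.113^7·0.887^5 = 0.000102
P(X≥3) = 1 − 0.237183 − 0.362593 − 0.254060 = 0.146164
Ratio = 0.000102 / 0.146164 = 0.000700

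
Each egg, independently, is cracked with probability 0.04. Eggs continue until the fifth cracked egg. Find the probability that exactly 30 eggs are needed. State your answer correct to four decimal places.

Y = trial on which the fifth success occurs; negative binomial, r=5, p=0.04.
P(Y=30) = C(29,4) · p^5 · (1−p)^25
= 23751 · 1.024e-07 · 0.3604 = 0.000877

0.0009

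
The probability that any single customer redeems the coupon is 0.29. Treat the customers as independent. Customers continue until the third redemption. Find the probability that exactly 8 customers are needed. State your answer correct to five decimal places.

0.09241

Y = trial on which the third success occurs; negative binomial, r=3, p=0.29.
P(Y=8) = C(7,2) · p^3 · (1−p)^5
= 21 · 0.024389 · 0.18042 = 0.0924070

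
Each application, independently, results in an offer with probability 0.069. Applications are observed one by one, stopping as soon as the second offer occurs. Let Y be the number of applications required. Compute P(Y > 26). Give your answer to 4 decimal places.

Needing more than 26 applications ⇔ fewer than 2 successes in the first 26. With X ~ Binomial(26, 0.069), P(Y > 26) = P(X ≤ 1).
  k=0: C(26,0)·0.069^0·0.931^26 = 0.155845
  k=1: C(26,1)·0.069^1·0.931^25 = 0.300306
P(X ≤ 1) = 0.456151

0.4562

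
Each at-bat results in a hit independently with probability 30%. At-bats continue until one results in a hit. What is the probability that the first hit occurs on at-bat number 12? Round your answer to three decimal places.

Geometric (trials to first success), p = 0.30.
P(Y = 12) = (1−p)^11 · p = 0.019773 · 0.30 = 0.00593

0.006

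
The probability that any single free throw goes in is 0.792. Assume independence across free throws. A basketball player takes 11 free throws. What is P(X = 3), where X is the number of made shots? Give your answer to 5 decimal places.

X ~ Binomial(n=11, p=0.792).
P(X=3) = C(11,3) · p^3 · (1−p)^8
= 165 · 0.49679 · 3.5035e-06 = 0.0002872

0.00029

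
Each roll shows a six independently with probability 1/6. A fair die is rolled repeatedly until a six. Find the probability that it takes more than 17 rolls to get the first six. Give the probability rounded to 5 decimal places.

Y = number of rolls to the first success; geometric, p = 0.166667.
P(Y > 17) = P(first 17 all fail) = (1−p)^17 = 0.0450732

0.04507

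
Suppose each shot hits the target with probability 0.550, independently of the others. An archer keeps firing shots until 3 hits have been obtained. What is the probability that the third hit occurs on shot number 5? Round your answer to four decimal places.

Y = trial on which the third success occurs; negative binomial, r=3, p=0.55.
P(Y=5) = C(4,2) · p^3 · (1−p)^2
= 6 · 0.16637 · 0.2025 = 0.202146

0.2021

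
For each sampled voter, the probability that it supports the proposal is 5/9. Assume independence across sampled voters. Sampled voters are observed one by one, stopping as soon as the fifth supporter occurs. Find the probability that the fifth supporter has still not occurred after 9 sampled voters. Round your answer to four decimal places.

0.3655

Needing more than 9 sampled voters ⇔ fewer than 5 successes in the first 9. With X ~ Binomial(9, 0.555556), P(Y > 9) = P(X ≤ 4).
  k=0: C(9,0)·0.555556^0·0.444444^9 = 0.000677
  k=1: C(9,1)·0.555556^1·0.444444^8 = 0.007612
  k=2: C(9,2)·0.555556^2·0.444444^7 = 0.038061
  k=3: C(9,3)·0.555556^3·0.444444^6 = 0.111011
  k=4: C(9,4)·0.555556^4·0.444444^5 = 0.208146
P(X ≤ 4) = 0.365507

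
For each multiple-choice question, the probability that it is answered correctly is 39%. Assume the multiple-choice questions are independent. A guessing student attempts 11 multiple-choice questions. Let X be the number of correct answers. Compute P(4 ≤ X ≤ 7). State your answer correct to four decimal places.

0.6547

X ~ Binomial(11, 0.39); P(4 ≤ X ≤ 7) = Σ C(11,k) p^k (1−p)^(11−k) over k:
  k=4: C(11,4)·0.39^4·0.61^7 = 0.239928
  k=5: C(11,5)·0.39^5·0.61^6 = 0.214755
  k=6: C(11,6)·0.39^6·0.61^5 = 0.137303
  k=7: C(11,7)·0.39^7·0.61^4 = 0.062703
Total = 0.654689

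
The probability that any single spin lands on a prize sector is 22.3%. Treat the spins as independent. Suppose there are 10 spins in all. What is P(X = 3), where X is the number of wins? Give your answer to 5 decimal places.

X ~ Binomial(n=10, p=0.223).
P(X=3) = C(10,3) · p^3 · (1−p)^7
= 120 · 0.01109 · 0.17098 = 0.2275323

0.22753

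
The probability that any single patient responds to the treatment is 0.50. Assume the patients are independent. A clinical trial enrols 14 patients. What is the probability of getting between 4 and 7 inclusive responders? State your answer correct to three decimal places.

0.576

X ~ Binomial(14, 0.50); P(4 ≤ X ≤ 7) = Σ C(14,k) p^k (1−p)^(14−k) over k:
  k=4: C(14,4)·0.50^4·0.50^10 = 0.06110
  k=5: C(14,5)·0.50^5·0.50^9 = 0.12219
  k=6: C(14,6)·0.50^6·0.50^8 = 0.18329
  k=7: C(14,7)·0.50^7·0.50^7 = 0.20947
Total = 0.57605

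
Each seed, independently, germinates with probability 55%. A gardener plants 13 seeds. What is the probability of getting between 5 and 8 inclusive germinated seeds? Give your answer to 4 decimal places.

0.7022

X ~ Binomial(13, 0.55); P(5 ≤ X ≤ 8) = Σ C(13,k) p^k (1−p)^(13−k) over k:
  k=5: C(13,5)·0.55^5·0.45^8 = 0.108916
  k=6: C(13,6)·0.55^6·0.45^7 = 0.177493
  k=7: C(13,7)·0.55^7·0.45^6 = 0.216936
  k=8: C(13,8)·0.55^8·0.45^5 = 0.198858
Total = 0.702203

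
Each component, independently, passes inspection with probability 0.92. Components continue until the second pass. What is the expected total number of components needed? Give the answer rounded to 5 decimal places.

Y = total components until the second success; negative binomial with r=2, p=0.92.
E[Y] = r / p = 2 / 0.92 = 2.1739130

2.17391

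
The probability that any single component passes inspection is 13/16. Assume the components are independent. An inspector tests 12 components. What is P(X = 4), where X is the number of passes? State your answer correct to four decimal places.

X ~ Binomial(n=12, p=0.8125).
P(X=4) = C(12,4) · p^4 · (1−p)^8
= 495 · 0.43581 · 1.5276e-06 = 0.000330

0.0003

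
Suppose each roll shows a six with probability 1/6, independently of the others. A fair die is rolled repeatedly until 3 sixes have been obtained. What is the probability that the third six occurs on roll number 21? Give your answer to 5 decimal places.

Y = trial on which the third success occurs; negative binomial, r=3, p=0.166667.
P(Y=21) = C(20,2) · p^3 · (1−p)^18
= 190 · 0.0046296 · 0.037561 = 0.0330398

0.03304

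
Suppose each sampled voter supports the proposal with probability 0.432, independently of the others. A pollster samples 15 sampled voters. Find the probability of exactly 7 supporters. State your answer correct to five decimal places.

X ~ Binomial(n=15, p=0.432).
P(X=7) = C(15,7) · p^7 · (1−p)^8
= 6435 · 0.0028079 · 0.010834 = 0.1957589

0.19576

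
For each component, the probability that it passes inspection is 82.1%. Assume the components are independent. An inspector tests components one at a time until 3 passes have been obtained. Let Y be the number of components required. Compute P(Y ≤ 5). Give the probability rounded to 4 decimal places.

Finishing within 5 components ⇔ at least 3 successes in the first 5. With X ~ Binomial(5, 0.821), P(Y ≤ 5) = 1 − P(X ≤ 2).
  k=0: C(5,0)·0.821^0·0.179^5 = 0.000184
  k=1: C(5,1)·0.821^1·0.179^4 = 0.004214
  k=2: C(5,2)·0.821^2·0.179^3 = 0.038659
1 − 0.043057 = 0.956943

0.9569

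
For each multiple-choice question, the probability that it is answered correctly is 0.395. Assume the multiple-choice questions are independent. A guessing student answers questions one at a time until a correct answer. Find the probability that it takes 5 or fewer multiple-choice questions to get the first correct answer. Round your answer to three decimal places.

Y = number of multiple-choice questions to the first success; geometric, p = 0.395.
P(Y ≤ 5) = 1 − (1−p)^5 = 1 − 0.08105 = 0.91895

0.919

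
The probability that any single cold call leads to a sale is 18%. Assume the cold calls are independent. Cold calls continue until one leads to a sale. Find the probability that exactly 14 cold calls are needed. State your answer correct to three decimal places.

Geometric (trials to first success), p = 0.18.
P(Y = 14) = (1−p)^13 · p = 0.075784 · 0.18 = 0.01364

0.014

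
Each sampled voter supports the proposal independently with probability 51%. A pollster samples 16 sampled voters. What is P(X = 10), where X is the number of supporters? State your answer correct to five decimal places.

0.13195

X ~ Binomial(n=16, p=0.51).
P(X=10) = C(16,10) · p^10 · (1−p)^6
= 8008 · 0.0011904 · 0.013841 = 0.1319478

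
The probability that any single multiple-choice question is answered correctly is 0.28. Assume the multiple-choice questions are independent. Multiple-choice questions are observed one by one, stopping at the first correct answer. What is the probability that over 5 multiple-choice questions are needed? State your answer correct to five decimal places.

Y = number of multiple-choice questions to the first success; geometric, p = 0.28.
P(Y > 5) = P(first 5 all fail) = (1−p)^5 = 0.1934918

0.19349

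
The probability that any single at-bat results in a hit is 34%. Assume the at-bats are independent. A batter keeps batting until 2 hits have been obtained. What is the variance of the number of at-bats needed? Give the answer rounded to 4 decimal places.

Y = total at-bats until the second success; negative binomial with r=2, p=0.34.
Var(Y) = r(1−p)/p² = 2·0.66 / 0.34² = 11.418685

11.4187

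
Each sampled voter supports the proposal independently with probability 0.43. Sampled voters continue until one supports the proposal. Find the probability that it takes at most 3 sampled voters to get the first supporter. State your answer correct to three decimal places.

Y = number of sampled voters to the first success; geometric, p = 0.43.
P(Y ≤ 3) = 1 − (1−p)^3 = 1 − 0.18519 = 0.81481

0.815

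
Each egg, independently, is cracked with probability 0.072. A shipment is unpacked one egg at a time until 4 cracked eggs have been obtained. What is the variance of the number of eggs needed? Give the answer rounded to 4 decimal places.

716.0494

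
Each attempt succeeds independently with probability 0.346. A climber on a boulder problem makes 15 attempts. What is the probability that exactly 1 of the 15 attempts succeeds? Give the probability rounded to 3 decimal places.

X ~ Binomial(n=15, p=0.346).
P(X=1) = C(15,1) · p^1 · (1−p)^14
= 15 · 0.346 · 0.0026187 = 0.01359

0.014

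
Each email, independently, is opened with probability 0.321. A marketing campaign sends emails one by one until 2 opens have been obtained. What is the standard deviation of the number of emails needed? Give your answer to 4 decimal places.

Y = total emails until the second success; negative binomial with r=2, p=0.321.
SD(Y) = √[r(1−p)/p²] = √(13.179220) = 3.630320

3.6303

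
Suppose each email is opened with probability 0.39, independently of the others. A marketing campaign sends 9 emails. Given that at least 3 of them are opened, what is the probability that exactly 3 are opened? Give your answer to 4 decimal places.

0.3428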